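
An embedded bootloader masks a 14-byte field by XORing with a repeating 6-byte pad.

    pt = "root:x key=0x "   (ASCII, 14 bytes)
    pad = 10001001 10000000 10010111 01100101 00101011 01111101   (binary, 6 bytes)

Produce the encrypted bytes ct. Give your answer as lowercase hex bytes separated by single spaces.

The 6-byte key repeats, so the effective keystream is 89 80 97 65 2b 7d 89 80 97 65 2b 7d 89 80.
byte 0: 72 XOR 89 = fb
byte 1: 6f XOR 80 = ef
byte 2: 6f XOR 97 = f8
byte 3: 74 XOR 65 = 11
byte 4: 3a XOR 2b = 11
byte 5: 78 XOR 7d = 05
byte 6: 20 XOR 89 = a9
byte 7: 6b XOR 80 = eb
byte 8: 65 XOR 97 = f2
byte 9: 79 XOR 65 = 1c
byte 10: 3d XOR 2b = 16
byte 11: 30 XOR 7d = 4d
byte 12: 78 XOR 89 = f1
byte 13: 20 XOR 80 = a0

fb ef f8 11 11 05 a9 eb f2 1c 16 4d f1 a0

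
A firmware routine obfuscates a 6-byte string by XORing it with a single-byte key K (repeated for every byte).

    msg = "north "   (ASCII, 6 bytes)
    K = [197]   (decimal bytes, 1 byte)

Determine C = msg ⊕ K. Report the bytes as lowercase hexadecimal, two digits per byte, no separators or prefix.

The 1-byte key repeats, so the effective keystream is c5 c5 c5 c5 c5 c5.
byte 0: 110 XOR 197 = 171
byte 1: 111 XOR 197 = 170
byte 2: 114 XOR 197 = 183
byte 3: 116 XOR 197 = 177
byte 4: 104 XOR 197 = 173
byte 5:  32 XOR 197 = 229

abaab7b1ade5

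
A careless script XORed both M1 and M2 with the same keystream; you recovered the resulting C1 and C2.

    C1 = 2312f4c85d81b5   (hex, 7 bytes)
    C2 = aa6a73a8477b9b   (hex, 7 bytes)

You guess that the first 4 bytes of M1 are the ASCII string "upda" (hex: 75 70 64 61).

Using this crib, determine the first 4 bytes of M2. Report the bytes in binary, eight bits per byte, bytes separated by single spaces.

11111100 00001000 11100011 00000001

First, C1 ⊕ C2 = (M1 ⊕ K) ⊕ (M2 ⊕ K) = M1 ⊕ M2, so the key drops out. Then M2 = (M1 ⊕ M2) ⊕ M1 over the first 4 bytes.
byte 0: (23 ⊕ aa) ⊕ 75 = 89 ⊕ 75 = fc
byte 1: (12 ⊕ 6a) ⊕ 70 = 78 ⊕ 70 = 08
byte 2: (f4 ⊕ 73) ⊕ 64 = 87 ⊕ 64 = e3
byte 3: (c8 ⊕ a8) ⊕ 61 = 60 ⊕ 61 = 01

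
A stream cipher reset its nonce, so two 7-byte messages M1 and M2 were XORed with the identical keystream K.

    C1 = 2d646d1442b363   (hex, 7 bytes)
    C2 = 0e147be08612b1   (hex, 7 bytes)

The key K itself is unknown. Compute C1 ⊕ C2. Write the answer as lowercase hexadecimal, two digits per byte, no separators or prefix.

237016f4c4a1d2

C1 ⊕ C2 = (M1 ⊕ K) ⊕ (M2 ⊕ K) = M1 ⊕ M2 — the shared key cancels under XOR.
byte 0: 2d ⊕ 0e = 23
byte 1: 64 ⊕ 14 = 70
byte 2: 6d ⊕ 7b = 16
byte 3: 14 ⊕ e0 = f4
byte 4: 42 ⊕ 86 = c4
byte 5: b3 ⊕ 12 = a1
byte 6: 63 ⊕ b1 = d2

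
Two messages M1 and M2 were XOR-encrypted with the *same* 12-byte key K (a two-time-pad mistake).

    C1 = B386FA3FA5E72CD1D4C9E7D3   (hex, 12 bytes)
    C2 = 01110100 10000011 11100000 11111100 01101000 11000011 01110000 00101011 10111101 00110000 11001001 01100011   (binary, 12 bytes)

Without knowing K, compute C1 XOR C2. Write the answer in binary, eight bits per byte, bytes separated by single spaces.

11000111 00000101 00011010 11000011 11001101 00100100 01011100 11111010 01101001 11111001 00101110 10110000

C1 ⊕ C2 = (M1 ⊕ K) ⊕ (M2 ⊕ K) = M1 ⊕ M2 — the shared key cancels under XOR.
10110011 ⊕ 01110100 = 11000111
10000110 ⊕ 10000011 = 00000101
11111010 ⊕ 11100000 = 00011010
00111111 ⊕ 11111100 = 11000011
10100101 ⊕ 01101000 = 11001101
11100111 ⊕ 11000011 = 00100100
00101100 ⊕ 01110000 = 01011100
11010001 ⊕ 00101011 = 11111010
11010100 ⊕ 10111101 = 01101001
11001001 ⊕ 00110000 = 11111001
11100111 ⊕ 11001001 = 00101110
11010011 ⊕ 01100011 = 10110000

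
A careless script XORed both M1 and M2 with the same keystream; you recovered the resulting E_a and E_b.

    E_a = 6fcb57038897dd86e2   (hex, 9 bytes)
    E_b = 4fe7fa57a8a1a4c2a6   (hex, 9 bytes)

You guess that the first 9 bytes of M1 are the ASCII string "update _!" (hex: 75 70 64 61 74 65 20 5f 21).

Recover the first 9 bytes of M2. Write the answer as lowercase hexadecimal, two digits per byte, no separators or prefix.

First, E_a ⊕ E_b = (M1 ⊕ K) ⊕ (M2 ⊕ K) = M1 ⊕ M2, so the key drops out. Then M2 = (M1 ⊕ M2) ⊕ M1 over the first 9 bytes.
byte 0: (6f ^ 4f) ^ 75 = 20 ^ 75 = 55
byte 1: (cb ^ e7) ^ 70 = 2c ^ 70 = 5c
byte 2: (57 ^ fa) ^ 64 = ad ^ 64 = c9
byte 3: (03 ^ 57) ^ 61 = 54 ^ 61 = 35
byte 4: (88 ^ a8) ^ 74 = 20 ^ 74 = 54
byte 5: (97 ^ a1) ^ 65 = 36 ^ 65 = 53
byte 6: (dd ^ a4) ^ 20 = 79 ^ 20 = 59
byte 7: (86 ^ c2) ^ 5f = 44 ^ 5f = 1b
byte 8: (e2 ^ a6) ^ 21 = 44 ^ 21 = 65

555cc9355453591b65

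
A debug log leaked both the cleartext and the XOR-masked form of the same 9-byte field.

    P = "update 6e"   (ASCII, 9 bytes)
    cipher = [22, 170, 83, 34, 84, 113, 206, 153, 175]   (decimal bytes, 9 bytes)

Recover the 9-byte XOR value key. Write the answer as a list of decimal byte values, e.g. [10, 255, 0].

[99, 218, 55, 67, 32, 20, 238, 175, 202]

Since cipher = P ⊕ key, XORing both sides with P gives key = P ⊕ cipher.
byte 0: 75 XOR 16 = 63
byte 1: 70 XOR aa = da
byte 2: 64 XOR 53 = 37
byte 3: 61 XOR 22 = 43
byte 4: 74 XOR 54 = 20
byte 5: 65 XOR 71 = 14
byte 6: 20 XOR ce = ee
byte 7: 36 XOR 99 = af
byte 8: 65 XOR af = ca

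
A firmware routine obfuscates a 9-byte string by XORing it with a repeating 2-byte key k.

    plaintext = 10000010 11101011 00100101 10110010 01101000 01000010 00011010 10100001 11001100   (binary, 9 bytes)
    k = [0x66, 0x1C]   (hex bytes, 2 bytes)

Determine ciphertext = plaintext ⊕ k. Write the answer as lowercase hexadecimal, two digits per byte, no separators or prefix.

The 2-byte key repeats, so the effective keystream is 66 1c 66 1c 66 1c 66 1c 66.
byte 0: 130 ⊕ 102 = 228
byte 1: 235 ⊕  28 = 247
byte 2:  37 ⊕ 102 =  67
byte 3: 178 ⊕  28 = 174
byte 4: 104 ⊕ 102 =  14
byte 5:  66 ⊕  28 =  94
byte 6:  26 ⊕ 102 = 124
byte 7: 161 ⊕  28 = 189
byte 8: 204 ⊕ 102 = 170

e4f743ae0e5e7cbdaa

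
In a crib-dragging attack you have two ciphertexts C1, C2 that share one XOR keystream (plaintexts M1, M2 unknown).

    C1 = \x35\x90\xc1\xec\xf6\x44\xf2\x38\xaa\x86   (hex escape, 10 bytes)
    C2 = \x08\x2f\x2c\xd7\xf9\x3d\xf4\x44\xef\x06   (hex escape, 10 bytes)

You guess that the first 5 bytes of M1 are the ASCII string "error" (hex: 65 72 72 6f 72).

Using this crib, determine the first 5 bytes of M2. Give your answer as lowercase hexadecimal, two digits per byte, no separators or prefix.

First, C1 ⊕ C2 = (M1 ⊕ K) ⊕ (M2 ⊕ K) = M1 ⊕ M2, so the key drops out. Then M2 = (M1 ⊕ M2) ⊕ M1 over the first 5 bytes.
byte 0: (35 xor 08) xor 65 = 3d xor 65 = 58
byte 1: (90 xor 2f) xor 72 = bf xor 72 = cd
byte 2: (c1 xor 2c) xor 72 = ed xor 72 = 9f
byte 3: (ec xor d7) xor 6f = 3b xor 6f = 54
byte 4: (f6 xor f9) xor 72 = 0f xor 72 = 7d

58cd9f547d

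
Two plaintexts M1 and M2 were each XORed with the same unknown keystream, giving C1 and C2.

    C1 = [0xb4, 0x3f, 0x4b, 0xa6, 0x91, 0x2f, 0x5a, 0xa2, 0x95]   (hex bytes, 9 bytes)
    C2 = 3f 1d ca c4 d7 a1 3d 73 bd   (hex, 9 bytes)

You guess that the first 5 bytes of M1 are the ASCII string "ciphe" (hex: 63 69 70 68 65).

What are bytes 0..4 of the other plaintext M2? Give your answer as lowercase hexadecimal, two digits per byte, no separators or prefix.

First, C1 ⊕ C2 = (M1 ⊕ K) ⊕ (M2 ⊕ K) = M1 ⊕ M2, so the key drops out. Then M2 = (M1 ⊕ M2) ⊕ M1 over the first 5 bytes.
byte 0: (b4 XOR 3f) XOR 63 = 8b XOR 63 = e8
byte 1: (3f XOR 1d) XOR 69 = 22 XOR 69 = 4b
byte 2: (4b XOR ca) XOR 70 = 81 XOR 70 = f1
byte 3: (a6 XOR c4) XOR 68 = 62 XOR 68 = 0a
byte 4: (91 XOR d7) XOR 65 = 46 XOR 65 = 23

e84bf10a23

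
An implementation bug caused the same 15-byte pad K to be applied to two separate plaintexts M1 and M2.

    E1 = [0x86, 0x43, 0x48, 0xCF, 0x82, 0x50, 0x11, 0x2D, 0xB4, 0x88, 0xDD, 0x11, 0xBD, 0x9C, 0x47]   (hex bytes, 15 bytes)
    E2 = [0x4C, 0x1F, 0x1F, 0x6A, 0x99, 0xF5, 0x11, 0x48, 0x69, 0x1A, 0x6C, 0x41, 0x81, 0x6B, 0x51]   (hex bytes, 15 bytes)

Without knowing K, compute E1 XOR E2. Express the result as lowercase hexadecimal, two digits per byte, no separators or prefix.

E1 ⊕ E2 = (M1 ⊕ K) ⊕ (M2 ⊕ K) = M1 ⊕ M2 — the shared key cancels under XOR.
86 ^ 4c = ca
43 ^ 1f = 5c
48 ^ 1f = 57
cf ^ 6a = a5
82 ^ 99 = 1b
50 ^ f5 = a5
11 ^ 11 = 00
2d ^ 48 = 65
b4 ^ 69 = dd
88 ^ 1a = 92
dd ^ 6c = b1
11 ^ 41 = 50
bd ^ 81 = 3c
9c ^ 6b = f7
47 ^ 51 = 16

ca5c57a51ba50065dd92b1503cf716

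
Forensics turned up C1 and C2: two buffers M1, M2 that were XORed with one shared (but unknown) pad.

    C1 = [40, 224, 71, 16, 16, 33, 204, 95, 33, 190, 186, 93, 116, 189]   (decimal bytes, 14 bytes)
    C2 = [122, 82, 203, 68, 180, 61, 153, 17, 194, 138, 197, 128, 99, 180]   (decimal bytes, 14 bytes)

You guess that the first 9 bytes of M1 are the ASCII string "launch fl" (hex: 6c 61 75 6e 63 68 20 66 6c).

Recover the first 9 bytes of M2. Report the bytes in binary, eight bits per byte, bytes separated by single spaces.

First, C1 ⊕ C2 = (M1 ⊕ K) ⊕ (M2 ⊕ K) = M1 ⊕ M2, so the key drops out. Then M2 = (M1 ⊕ M2) ⊕ M1 over the first 9 bytes.
byte 0: (28 ⊕ 7a) ⊕ 6c = 52 ⊕ 6c = 3e
byte 1: (e0 ⊕ 52) ⊕ 61 = b2 ⊕ 61 = d3
byte 2: (47 ⊕ cb) ⊕ 75 = 8c ⊕ 75 = f9
byte 3: (10 ⊕ 44) ⊕ 6e = 54 ⊕ 6e = 3a
byte 4: (10 ⊕ b4) ⊕ 63 = a4 ⊕ 63 = c7
byte 5: (21 ⊕ 3d) ⊕ 68 = 1c ⊕ 68 = 74
byte 6: (cc ⊕ 99) ⊕ 20 = 55 ⊕ 20 = 75
byte 7: (5f ⊕ 11) ⊕ 66 = 4e ⊕ 66 = 28
byte 8: (21 ⊕ c2) ⊕ 6c = e3 ⊕ 6c = 8f

00111110 11010011 11111001 00111010 11000111 01110100 01110101 00101000 10001111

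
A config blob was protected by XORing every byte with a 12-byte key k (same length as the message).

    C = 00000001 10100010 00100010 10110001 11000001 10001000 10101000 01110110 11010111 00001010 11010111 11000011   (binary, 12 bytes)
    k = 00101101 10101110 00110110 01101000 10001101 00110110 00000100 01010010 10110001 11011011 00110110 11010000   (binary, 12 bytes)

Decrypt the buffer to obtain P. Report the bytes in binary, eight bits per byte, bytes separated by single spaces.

XOR is its own inverse, so applying the key byte-wise gives the result directly.
01 ^ 2d = 2c
a2 ^ ae = 0c
22 ^ 36 = 14
b1 ^ 68 = d9
c1 ^ 8d = 4c
88 ^ 36 = be
a8 ^ 04 = ac
76 ^ 52 = 24
d7 ^ b1 = 66
0a ^ db = d1
d7 ^ 36 = e1
c3 ^ d0 = 13

00101100 00001100 00010100 11011001 01001100 10111110 10101100 00100100 01100110 11010001 11100001 00010011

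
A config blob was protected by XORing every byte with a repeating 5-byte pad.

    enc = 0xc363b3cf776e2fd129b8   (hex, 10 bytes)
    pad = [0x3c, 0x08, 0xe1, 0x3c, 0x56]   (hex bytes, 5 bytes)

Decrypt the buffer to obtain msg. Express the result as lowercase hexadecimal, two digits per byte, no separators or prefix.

ff6b52f32152273015ee

The 5-byte key repeats, so the effective keystream is 3c 08 e1 3c 56 3c 08 e1 3c 56.
byte 0: 195 ⊕  60 = 255
byte 1:  99 ⊕   8 = 107
byte 2: 179 ⊕ 225 =  82
byte 3: 207 ⊕  60 = 243
byte 4: 119 ⊕  86 =  33
byte 5: 110 ⊕  60 =  82
byte 6:  47 ⊕   8 =  39
byte 7: 209 ⊕ 225 =  48
byte 8:  41 ⊕  60 =  21
byte 9: 184 ⊕  86 = 238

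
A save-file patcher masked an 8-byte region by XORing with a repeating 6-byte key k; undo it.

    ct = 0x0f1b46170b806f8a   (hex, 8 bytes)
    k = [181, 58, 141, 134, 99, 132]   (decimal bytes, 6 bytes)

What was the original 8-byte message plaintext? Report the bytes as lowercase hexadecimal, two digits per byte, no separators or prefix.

The 6-byte key repeats, so the effective keystream is b5 3a 8d 86 63 84 b5 3a.
byte 0:  15 XOR 181 = 186
byte 1:  27 XOR  58 =  33
byte 2:  70 XOR 141 = 203
byte 3:  23 XOR 134 = 145
byte 4:  11 XOR  99 = 104
byte 5: 128 XOR 132 =   4
byte 6: 111 XOR 181 = 218
byte 7: 138 XOR  58 = 176

ba21cb916804dab0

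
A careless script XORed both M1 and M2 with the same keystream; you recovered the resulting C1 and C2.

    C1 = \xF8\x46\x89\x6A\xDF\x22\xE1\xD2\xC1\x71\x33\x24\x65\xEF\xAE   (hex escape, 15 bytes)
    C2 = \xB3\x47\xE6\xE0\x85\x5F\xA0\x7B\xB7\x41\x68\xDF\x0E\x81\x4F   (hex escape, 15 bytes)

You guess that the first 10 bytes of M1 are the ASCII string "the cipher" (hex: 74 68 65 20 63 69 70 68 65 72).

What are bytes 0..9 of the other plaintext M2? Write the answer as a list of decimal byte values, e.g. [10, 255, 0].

[63, 105, 10, 170, 57, 20, 49, 193, 19, 66]

First, C1 ⊕ C2 = (M1 ⊕ K) ⊕ (M2 ⊕ K) = M1 ⊕ M2, so the key drops out. Then M2 = (M1 ⊕ M2) ⊕ M1 over the first 10 bytes.
byte 0: (f8 xor b3) xor 74 = 4b xor 74 = 3f
byte 1: (46 xor 47) xor 68 = 01 xor 68 = 69
byte 2: (89 xor e6) xor 65 = 6f xor 65 = 0a
byte 3: (6a xor e0) xor 20 = 8a xor 20 = aa
byte 4: (df xor 85) xor 63 = 5a xor 63 = 39
byte 5: (22 xor 5f) xor 69 = 7d xor 69 = 14
byte 6: (e1 xor a0) xor 70 = 41 xor 70 = 31
byte 7: (d2 xor 7b) xor 68 = a9 xor 68 = c1
byte 8: (c1 xor b7) xor 65 = 76 xor 65 = 13
byte 9: (71 xor 41) xor 72 = 30 xor 72 = 42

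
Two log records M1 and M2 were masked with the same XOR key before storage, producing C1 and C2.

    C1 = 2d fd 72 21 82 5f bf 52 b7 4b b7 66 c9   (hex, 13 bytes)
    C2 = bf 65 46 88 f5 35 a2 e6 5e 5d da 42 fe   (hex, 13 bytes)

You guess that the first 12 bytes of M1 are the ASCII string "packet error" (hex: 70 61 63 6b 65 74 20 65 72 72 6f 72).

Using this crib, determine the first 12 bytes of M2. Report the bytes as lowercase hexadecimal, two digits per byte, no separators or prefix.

e2f957c2121e3dd19b640256

First, C1 ⊕ C2 = (M1 ⊕ K) ⊕ (M2 ⊕ K) = M1 ⊕ M2, so the key drops out. Then M2 = (M1 ⊕ M2) ⊕ M1 over the first 12 bytes.
byte 0: (2d xor bf) xor 70 = 92 xor 70 = e2
byte 1: (fd xor 65) xor 61 = 98 xor 61 = f9
byte 2: (72 xor 46) xor 63 = 34 xor 63 = 57
byte 3: (21 xor 88) xor 6b = a9 xor 6b = c2
byte 4: (82 xor f5) xor 65 = 77 xor 65 = 12
byte 5: (5f xor 35) xor 74 = 6a xor 74 = 1e
byte 6: (bf xor a2) xor 20 = 1d xor 20 = 3d
byte 7: (52 xor e6) xor 65 = b4 xor 65 = d1
byte 8: (b7 xor 5e) xor 72 = e9 xor 72 = 9b
byte 9: (4b xor 5d) xor 72 = 16 xor 72 = 64
byte 10: (b7 xor da) xor 6f = 6d xor 6f = 02
byte 11: (66 xor 42) xor 72 = 24 xor 72 = 56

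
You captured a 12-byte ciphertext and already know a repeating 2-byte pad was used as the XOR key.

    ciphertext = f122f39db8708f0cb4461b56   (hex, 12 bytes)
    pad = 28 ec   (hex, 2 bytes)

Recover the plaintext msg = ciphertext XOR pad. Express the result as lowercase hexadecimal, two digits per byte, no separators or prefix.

d9cedb71909ca7e09caa33ba

The 2-byte key repeats, so the effective keystream is 28 ec 28 ec 28 ec 28 ec 28 ec 28 ec.
byte 0: f1 xor 28 = d9
byte 1: 22 xor ec = ce
byte 2: f3 xor 28 = db
byte 3: 9d xor ec = 71
byte 4: b8 xor 28 = 90
byte 5: 70 xor ec = 9c
byte 6: 8f xor 28 = a7
byte 7: 0c xor ec = e0
byte 8: b4 xor 28 = 9c
byte 9: 46 xor ec = aa
byte 10: 1b xor 28 = 33
byte 11: 56 xor ec = ba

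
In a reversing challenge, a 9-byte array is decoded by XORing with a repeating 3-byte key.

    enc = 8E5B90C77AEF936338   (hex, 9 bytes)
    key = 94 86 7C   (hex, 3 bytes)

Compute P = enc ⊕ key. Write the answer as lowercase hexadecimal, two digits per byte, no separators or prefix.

1addec53fc9307e544

The 3-byte key repeats, so the effective keystream is 94 86 7c 94 86 7c 94 86 7c.
byte 0: 142 XOR 148 =  26
byte 1:  91 XOR 134 = 221
byte 2: 144 XOR 124 = 236
byte 3: 199 XOR 148 =  83
byte 4: 122 XOR 134 = 252
byte 5: 239 XOR 124 = 147
byte 6: 147 XOR 148 =   7
byte 7:  99 XOR 134 = 229
byte 8:  56 XOR 124 =  68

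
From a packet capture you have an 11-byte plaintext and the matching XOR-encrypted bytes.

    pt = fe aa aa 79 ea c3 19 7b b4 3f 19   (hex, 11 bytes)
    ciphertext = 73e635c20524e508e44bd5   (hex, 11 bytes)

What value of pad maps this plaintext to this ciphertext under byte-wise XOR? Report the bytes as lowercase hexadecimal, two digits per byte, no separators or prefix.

Since ciphertext = pt ⊕ pad, XORing both sides with pt gives pad = pt ⊕ ciphertext.
byte 0: fe ^ 73 = 8d
byte 1: aa ^ e6 = 4c
byte 2: aa ^ 35 = 9f
byte 3: 79 ^ c2 = bb
byte 4: ea ^ 05 = ef
byte 5: c3 ^ 24 = e7
byte 6: 19 ^ e5 = fc
byte 7: 7b ^ 08 = 73
byte 8: b4 ^ e4 = 50
byte 9: 3f ^ 4b = 74
byte 10: 19 ^ d5 = cc

8d4c9fbbefe7fc735074cc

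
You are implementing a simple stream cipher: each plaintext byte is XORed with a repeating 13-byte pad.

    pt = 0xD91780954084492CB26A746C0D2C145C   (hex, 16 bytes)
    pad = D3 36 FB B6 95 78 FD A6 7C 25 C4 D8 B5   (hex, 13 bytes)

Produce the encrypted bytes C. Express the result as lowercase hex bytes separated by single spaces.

The 13-byte key repeats, so the effective keystream is d3 36 fb b6 95 78 fd a6 7c 25 c4 d8 b5 d3 36 fb.
byte 0: 11011001 XOR 11010011 = 00001010
byte 1: 00010111 XOR 00110110 = 00100001
byte 2: 10000000 XOR 11111011 = 01111011
byte 3: 10010101 XOR 10110110 = 00100011
byte 4: 01000000 XOR 10010101 = 11010101
byte 5: 10000100 XOR 01111000 = 11111100
byte 6: 01001001 XOR 11111101 = 10110100
byte 7: 00101100 XOR 10100110 = 10001010
byte 8: 10110010 XOR 01111100 = 11001110
byte 9: 01101010 XOR 00100101 = 01001111
byte 10: 01110100 XOR 11000100 = 10110000
byte 11: 01101100 XOR 11011000 = 10110100
byte 12: 00001101 XOR 10110101 = 10111000
byte 13: 00101100 XOR 11010011 = 11111111
byte 14: 00010100 XOR 00110110 = 00100010
byte 15: 01011100 XOR 11111011 = 10100111

0a 21 7b 23 d5 fc b4 8a ce 4f b0 b4 b8 ff 22 a7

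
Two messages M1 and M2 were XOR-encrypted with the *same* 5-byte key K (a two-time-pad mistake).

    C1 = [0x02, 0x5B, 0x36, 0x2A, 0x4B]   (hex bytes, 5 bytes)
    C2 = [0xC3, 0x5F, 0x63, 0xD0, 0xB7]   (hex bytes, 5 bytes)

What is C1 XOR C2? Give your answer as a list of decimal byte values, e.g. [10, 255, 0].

[193, 4, 85, 250, 252]

C1 ⊕ C2 = (M1 ⊕ K) ⊕ (M2 ⊕ K) = M1 ⊕ M2 — the shared key cancels under XOR.
byte 0: 02 XOR c3 = c1
byte 1: 5b XOR 5f = 04
byte 2: 36 XOR 63 = 55
byte 3: 2a XOR d0 = fa
byte 4: 4b XOR b7 = fc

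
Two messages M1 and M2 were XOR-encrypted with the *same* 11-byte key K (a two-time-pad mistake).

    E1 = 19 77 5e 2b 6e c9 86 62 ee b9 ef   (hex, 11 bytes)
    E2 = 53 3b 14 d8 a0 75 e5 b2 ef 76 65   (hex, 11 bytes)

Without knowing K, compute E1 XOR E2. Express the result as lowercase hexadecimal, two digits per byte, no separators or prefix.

E1 ⊕ E2 = (M1 ⊕ K) ⊕ (M2 ⊕ K) = M1 ⊕ M2 — the shared key cancels under XOR.
19 XOR 53 = 4a
77 XOR 3b = 4c
5e XOR 14 = 4a
2b XOR d8 = f3
6e XOR a0 = ce
c9 XOR 75 = bc
86 XOR e5 = 63
62 XOR b2 = d0
ee XOR ef = 01
b9 XOR 76 = cf
ef XOR 65 = 8a

4a4c4af3cebc63d001cf8a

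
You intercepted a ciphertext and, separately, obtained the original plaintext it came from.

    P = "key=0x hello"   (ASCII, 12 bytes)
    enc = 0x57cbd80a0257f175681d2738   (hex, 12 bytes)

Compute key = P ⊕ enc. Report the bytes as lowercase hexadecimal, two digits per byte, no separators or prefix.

3caea137322fd11d0d714b57

Since enc = P ⊕ key, XORing both sides with P gives key = P ⊕ enc.
byte 0: 01101011 XOR 01010111 = 00111100
byte 1: 01100101 XOR 11001011 = 10101110
byte 2: 01111001 XOR 11011000 = 10100001
byte 3: 00111101 XOR 00001010 = 00110111
byte 4: 00110000 XOR 00000010 = 00110010
byte 5: 01111000 XOR 01010111 = 00101111
byte 6: 00100000 XOR 11110001 = 11010001
byte 7: 01101000 XOR 01110101 = 00011101
byte 8: 01100101 XOR 01101000 = 00001101
byte 9: 01101100 XOR 00011101 = 01110001
byte 10: 01101100 XOR 00100111 = 01001011
byte 11: 01101111 XOR 00111000 = 01010111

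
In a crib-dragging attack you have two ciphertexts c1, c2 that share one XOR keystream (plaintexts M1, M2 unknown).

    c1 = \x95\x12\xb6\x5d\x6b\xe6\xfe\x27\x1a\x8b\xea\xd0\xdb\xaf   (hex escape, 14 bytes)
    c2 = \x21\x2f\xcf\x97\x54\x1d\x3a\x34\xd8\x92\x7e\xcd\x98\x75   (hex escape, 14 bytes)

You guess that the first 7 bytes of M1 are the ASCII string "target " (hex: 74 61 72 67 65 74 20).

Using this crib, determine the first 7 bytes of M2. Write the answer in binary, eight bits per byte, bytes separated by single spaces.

11000000 01011100 00001011 10101101 01011010 10001111 11100100

First, c1 ⊕ c2 = (M1 ⊕ K) ⊕ (M2 ⊕ K) = M1 ⊕ M2, so the key drops out. Then M2 = (M1 ⊕ M2) ⊕ M1 over the first 7 bytes.
byte 0: (95 ⊕ 21) ⊕ 74 = b4 ⊕ 74 = c0
byte 1: (12 ⊕ 2f) ⊕ 61 = 3d ⊕ 61 = 5c
byte 2: (b6 ⊕ cf) ⊕ 72 = 79 ⊕ 72 = 0b
byte 3: (5d ⊕ 97) ⊕ 67 = ca ⊕ 67 = ad
byte 4: (6b ⊕ 54) ⊕ 65 = 3f ⊕ 65 = 5a
byte 5: (e6 ⊕ 1d) ⊕ 74 = fb ⊕ 74 = 8f
byte 6: (fe ⊕ 3a) ⊕ 20 = c4 ⊕ 20 = e4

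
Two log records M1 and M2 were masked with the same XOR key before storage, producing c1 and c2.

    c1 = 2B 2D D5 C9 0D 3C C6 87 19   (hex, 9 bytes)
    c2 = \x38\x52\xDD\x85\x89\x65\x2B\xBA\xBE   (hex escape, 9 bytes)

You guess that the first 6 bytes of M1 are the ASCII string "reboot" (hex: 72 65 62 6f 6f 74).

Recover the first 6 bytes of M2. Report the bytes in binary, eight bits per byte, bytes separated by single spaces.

First, c1 ⊕ c2 = (M1 ⊕ K) ⊕ (M2 ⊕ K) = M1 ⊕ M2, so the key drops out. Then M2 = (M1 ⊕ M2) ⊕ M1 over the first 6 bytes.
byte 0: (2b ^ 38) ^ 72 = 13 ^ 72 = 61
byte 1: (2d ^ 52) ^ 65 = 7f ^ 65 = 1a
byte 2: (d5 ^ dd) ^ 62 = 08 ^ 62 = 6a
byte 3: (c9 ^ 85) ^ 6f = 4c ^ 6f = 23
byte 4: (0d ^ 89) ^ 6f = 84 ^ 6f = eb
byte 5: (3c ^ 65) ^ 74 = 59 ^ 74 = 2d

01100001 00011010 01101010 00100011 11101011 00101101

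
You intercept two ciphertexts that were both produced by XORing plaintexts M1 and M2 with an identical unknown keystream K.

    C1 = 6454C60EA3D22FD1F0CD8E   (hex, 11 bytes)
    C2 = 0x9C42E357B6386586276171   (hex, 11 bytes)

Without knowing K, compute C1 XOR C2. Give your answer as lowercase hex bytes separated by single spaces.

C1 ⊕ C2 = (M1 ⊕ K) ⊕ (M2 ⊕ K) = M1 ⊕ M2 — the shared key cancels under XOR.
64 xor 9c = f8
54 xor 42 = 16
c6 xor e3 = 25
0e xor 57 = 59
a3 xor b6 = 15
d2 xor 38 = ea
2f xor 65 = 4a
d1 xor 86 = 57
f0 xor 27 = d7
cd xor 61 = ac
8e xor 71 = ff

f8 16 25 59 15 ea 4a 57 d7 ac ff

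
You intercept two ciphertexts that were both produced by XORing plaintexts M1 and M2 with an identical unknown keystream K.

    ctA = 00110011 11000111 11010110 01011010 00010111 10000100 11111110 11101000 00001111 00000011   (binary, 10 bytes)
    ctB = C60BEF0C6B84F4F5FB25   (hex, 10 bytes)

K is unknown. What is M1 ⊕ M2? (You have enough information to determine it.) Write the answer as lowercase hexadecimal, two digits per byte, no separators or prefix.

ctA ⊕ ctB = (M1 ⊕ K) ⊕ (M2 ⊕ K) = M1 ⊕ M2 — the shared key cancels under XOR.
33 ⊕ c6 = f5
c7 ⊕ 0b = cc
d6 ⊕ ef = 39
5a ⊕ 0c = 56
17 ⊕ 6b = 7c
84 ⊕ 84 = 00
fe ⊕ f4 = 0a
e8 ⊕ f5 = 1d
0f ⊕ fb = f4
03 ⊕ 25 = 26

f5cc39567c000a1df426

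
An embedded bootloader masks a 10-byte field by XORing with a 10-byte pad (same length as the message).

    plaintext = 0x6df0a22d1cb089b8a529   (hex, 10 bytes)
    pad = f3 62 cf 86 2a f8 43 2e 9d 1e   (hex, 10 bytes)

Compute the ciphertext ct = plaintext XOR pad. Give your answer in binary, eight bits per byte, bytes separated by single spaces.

XOR is its own inverse, so applying the key byte-wise gives the result directly.
01101101 ⊕ 11110011 = 10011110
11110000 ⊕ 01100010 = 10010010
10100010 ⊕ 11001111 = 01101101
00101101 ⊕ 10000110 = 10101011
00011100 ⊕ 00101010 = 00110110
10110000 ⊕ 11111000 = 01001000
10001001 ⊕ 01000011 = 11001010
10111000 ⊕ 00101110 = 10010110
10100101 ⊕ 10011101 = 00111000
00101001 ⊕ 00011110 = 00110111

10011110 10010010 01101101 10101011 00110110 01001000 11001010 10010110 00111000 00110111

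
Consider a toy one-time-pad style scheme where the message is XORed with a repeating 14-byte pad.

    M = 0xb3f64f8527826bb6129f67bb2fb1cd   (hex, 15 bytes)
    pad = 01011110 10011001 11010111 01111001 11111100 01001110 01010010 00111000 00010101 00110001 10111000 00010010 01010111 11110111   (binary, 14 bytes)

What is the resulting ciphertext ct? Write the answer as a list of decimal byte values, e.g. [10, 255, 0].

The 14-byte key repeats, so the effective keystream is 5e 99 d7 79 fc 4e 52 38 15 31 b8 12 57 f7 5e.
byte 0: b3 XOR 5e = ed
byte 1: f6 XOR 99 = 6f
byte 2: 4f XOR d7 = 98
byte 3: 85 XOR 79 = fc
byte 4: 27 XOR fc = db
byte 5: 82 XOR 4e = cc
byte 6: 6b XOR 52 = 39
byte 7: b6 XOR 38 = 8e
byte 8: 12 XOR 15 = 07
byte 9: 9f XOR 31 = ae
byte 10: 67 XOR b8 = df
byte 11: bb XOR 12 = a9
byte 12: 2f XOR 57 = 78
byte 13: b1 XOR f7 = 46
byte 14: cd XOR 5e = 93

[237, 111, 152, 252, 219, 204, 57, 142, 7, 174, 223, 169, 120, 70, 147]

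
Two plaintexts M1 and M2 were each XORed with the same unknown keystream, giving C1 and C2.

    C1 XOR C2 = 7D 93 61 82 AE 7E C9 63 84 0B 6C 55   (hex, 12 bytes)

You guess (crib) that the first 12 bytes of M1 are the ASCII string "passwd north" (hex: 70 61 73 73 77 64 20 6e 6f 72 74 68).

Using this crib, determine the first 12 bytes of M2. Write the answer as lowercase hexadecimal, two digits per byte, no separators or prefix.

Since C1 ⊕ C2 = M1 ⊕ M2, XORing with the guessed M1 bytes yields the corresponding M2 bytes: M2 = (C1 ⊕ C2) ⊕ M1.
byte 0: 7d ⊕ 70 = 0d
byte 1: 93 ⊕ 61 = f2
byte 2: 61 ⊕ 73 = 12
byte 3: 82 ⊕ 73 = f1
byte 4: ae ⊕ 77 = d9
byte 5: 7e ⊕ 64 = 1a
byte 6: c9 ⊕ 20 = e9
byte 7: 63 ⊕ 6e = 0d
byte 8: 84 ⊕ 6f = eb
byte 9: 0b ⊕ 72 = 79
byte 10: 6c ⊕ 74 = 18
byte 11: 55 ⊕ 68 = 3d

0df212f1d91ae90deb79183d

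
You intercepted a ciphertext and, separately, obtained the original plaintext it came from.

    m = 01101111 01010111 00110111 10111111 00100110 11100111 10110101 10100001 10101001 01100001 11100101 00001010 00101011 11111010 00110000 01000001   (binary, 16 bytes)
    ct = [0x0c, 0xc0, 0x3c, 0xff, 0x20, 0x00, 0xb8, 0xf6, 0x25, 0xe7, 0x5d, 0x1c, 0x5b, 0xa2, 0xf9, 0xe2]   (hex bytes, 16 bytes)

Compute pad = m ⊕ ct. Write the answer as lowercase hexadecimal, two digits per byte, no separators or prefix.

63970b4006e70d578c86b8167058c9a3

Since ct = m ⊕ pad, XORing both sides with m gives pad = m ⊕ ct.
01101111 xor 00001100 = 01100011
01010111 xor 11000000 = 10010111
00110111 xor 00111100 = 00001011
10111111 xor 11111111 = 01000000
00100110 xor 00100000 = 00000110
11100111 xor 00000000 = 11100111
10110101 xor 10111000 = 00001101
10100001 xor 11110110 = 01010111
10101001 xor 00100101 = 10001100
01100001 xor 11100111 = 10000110
11100101 xor 01011101 = 10111000
00001010 xor 00011100 = 00010110
00101011 xor 01011011 = 01110000
11111010 xor 10100010 = 01011000
00110000 xor 11111001 = 11001001
01000001 xor 11100010 = 10100011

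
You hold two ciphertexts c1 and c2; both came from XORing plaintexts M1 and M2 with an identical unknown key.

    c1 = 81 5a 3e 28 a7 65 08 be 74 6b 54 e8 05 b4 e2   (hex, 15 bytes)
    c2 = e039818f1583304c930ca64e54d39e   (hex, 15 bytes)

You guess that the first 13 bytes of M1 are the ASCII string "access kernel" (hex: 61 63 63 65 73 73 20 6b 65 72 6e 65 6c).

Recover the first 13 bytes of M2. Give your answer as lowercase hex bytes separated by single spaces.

First, c1 ⊕ c2 = (M1 ⊕ K) ⊕ (M2 ⊕ K) = M1 ⊕ M2, so the key drops out. Then M2 = (M1 ⊕ M2) ⊕ M1 over the first 13 bytes.
byte 0: (81 ⊕ e0) ⊕ 61 = 61 ⊕ 61 = 00
byte 1: (5a ⊕ 39) ⊕ 63 = 63 ⊕ 63 = 00
byte 2: (3e ⊕ 81) ⊕ 63 = bf ⊕ 63 = dc
byte 3: (28 ⊕ 8f) ⊕ 65 = a7 ⊕ 65 = c2
byte 4: (a7 ⊕ 15) ⊕ 73 = b2 ⊕ 73 = c1
byte 5: (65 ⊕ 83) ⊕ 73 = e6 ⊕ 73 = 95
byte 6: (08 ⊕ 30) ⊕ 20 = 38 ⊕ 20 = 18
byte 7: (be ⊕ 4c) ⊕ 6b = f2 ⊕ 6b = 99
byte 8: (74 ⊕ 93) ⊕ 65 = e7 ⊕ 65 = 82
byte 9: (6b ⊕ 0c) ⊕ 72 = 67 ⊕ 72 = 15
byte 10: (54 ⊕ a6) ⊕ 6e = f2 ⊕ 6e = 9c
byte 11: (e8 ⊕ 4e) ⊕ 65 = a6 ⊕ 65 = c3
byte 12: (05 ⊕ 54) ⊕ 6c = 51 ⊕ 6c = 3d

00 00 dc c2 c1 95 18 99 82 15 9c c3 3d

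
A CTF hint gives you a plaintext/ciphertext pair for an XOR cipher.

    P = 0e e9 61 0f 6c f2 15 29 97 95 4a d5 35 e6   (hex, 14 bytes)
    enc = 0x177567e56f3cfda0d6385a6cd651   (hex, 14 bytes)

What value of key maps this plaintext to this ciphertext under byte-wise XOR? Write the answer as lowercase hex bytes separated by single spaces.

19 9c 06 ea 03 ce e8 89 41 ad 10 b9 e3 b7

Since enc = P ⊕ key, XORing both sides with P gives key = P ⊕ enc.
0e ⊕ 17 = 19
e9 ⊕ 75 = 9c
61 ⊕ 67 = 06
0f ⊕ e5 = ea
6c ⊕ 6f = 03
f2 ⊕ 3c = ce
15 ⊕ fd = e8
29 ⊕ a0 = 89
97 ⊕ d6 = 41
95 ⊕ 38 = ad
4a ⊕ 5a = 10
d5 ⊕ 6c = b9
35 ⊕ d6 = e3
e6 ⊕ 51 = b7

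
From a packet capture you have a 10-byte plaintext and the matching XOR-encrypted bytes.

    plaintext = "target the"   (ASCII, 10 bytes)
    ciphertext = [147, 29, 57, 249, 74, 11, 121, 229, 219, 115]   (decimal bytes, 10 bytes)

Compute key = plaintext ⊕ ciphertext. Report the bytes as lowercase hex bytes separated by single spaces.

e7 7c 4b 9e 2f 7f 59 91 b3 16

Since ciphertext = plaintext ⊕ key, XORing both sides with plaintext gives key = plaintext ⊕ ciphertext.
116 XOR 147 = 231
 97 XOR  29 = 124
114 XOR  57 =  75
103 XOR 249 = 158
101 XOR  74 =  47
116 XOR  11 = 127
 32 XOR 121 =  89
116 XOR 229 = 145
104 XOR 219 = 179
101 XOR 115 =  22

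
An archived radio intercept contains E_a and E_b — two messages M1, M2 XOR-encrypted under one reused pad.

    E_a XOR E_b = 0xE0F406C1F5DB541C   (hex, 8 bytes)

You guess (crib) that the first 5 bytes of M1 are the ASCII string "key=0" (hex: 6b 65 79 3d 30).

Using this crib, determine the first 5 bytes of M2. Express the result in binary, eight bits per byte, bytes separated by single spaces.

10001011 10010001 01111111 11111100 11000101

Since E_a ⊕ E_b = M1 ⊕ M2, XORing with the guessed M1 bytes yields the corresponding M2 bytes: M2 = (E_a ⊕ E_b) ⊕ M1.
e0 XOR 6b = 8b
f4 XOR 65 = 91
06 XOR 79 = 7f
c1 XOR 3d = fc
f5 XOR 30 = c5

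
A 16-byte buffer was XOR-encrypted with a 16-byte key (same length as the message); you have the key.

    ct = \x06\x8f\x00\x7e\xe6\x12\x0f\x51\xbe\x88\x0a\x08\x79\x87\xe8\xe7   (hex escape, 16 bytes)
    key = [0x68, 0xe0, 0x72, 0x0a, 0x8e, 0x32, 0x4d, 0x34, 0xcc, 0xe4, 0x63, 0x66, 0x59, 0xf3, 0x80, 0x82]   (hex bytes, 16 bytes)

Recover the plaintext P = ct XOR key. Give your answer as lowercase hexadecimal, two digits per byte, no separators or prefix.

XOR is its own inverse, so applying the key byte-wise gives the result directly.
byte 0: 06 xor 68 = 6e
byte 1: 8f xor e0 = 6f
byte 2: 00 xor 72 = 72
byte 3: 7e xor 0a = 74
byte 4: e6 xor 8e = 68
byte 5: 12 xor 32 = 20
byte 6: 0f xor 4d = 42
byte 7: 51 xor 34 = 65
byte 8: be xor cc = 72
byte 9: 88 xor e4 = 6c
byte 10: 0a xor 63 = 69
byte 11: 08 xor 66 = 6e
byte 12: 79 xor 59 = 20
byte 13: 87 xor f3 = 74
byte 14: e8 xor 80 = 68
byte 15: e7 xor 82 = 65

6e6f727468204265726c696e20746865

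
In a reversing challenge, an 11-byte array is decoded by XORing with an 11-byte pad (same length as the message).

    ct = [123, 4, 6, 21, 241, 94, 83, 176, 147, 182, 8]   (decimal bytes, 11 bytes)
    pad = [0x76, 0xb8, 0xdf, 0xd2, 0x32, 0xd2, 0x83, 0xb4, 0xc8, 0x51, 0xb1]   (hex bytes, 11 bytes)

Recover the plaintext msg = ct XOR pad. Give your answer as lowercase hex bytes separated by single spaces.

XOR is its own inverse, so applying the key byte-wise gives the result directly.
byte 0: 7b xor 76 = 0d
byte 1: 04 xor b8 = bc
byte 2: 06 xor df = d9
byte 3: 15 xor d2 = c7
byte 4: f1 xor 32 = c3
byte 5: 5e xor d2 = 8c
byte 6: 53 xor 83 = d0
byte 7: b0 xor b4 = 04
byte 8: 93 xor c8 = 5b
byte 9: b6 xor 51 = e7
byte 10: 08 xor b1 = b9

0d bc d9 c7 c3 8c d0 04 5b e7 b9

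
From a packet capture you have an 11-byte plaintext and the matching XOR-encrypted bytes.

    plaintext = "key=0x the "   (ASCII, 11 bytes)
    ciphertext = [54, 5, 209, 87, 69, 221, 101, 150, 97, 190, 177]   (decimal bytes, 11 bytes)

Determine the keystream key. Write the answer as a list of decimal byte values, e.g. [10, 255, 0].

[93, 96, 168, 106, 117, 165, 69, 226, 9, 219, 145]

Since ciphertext = plaintext ⊕ key, XORing both sides with plaintext gives key = plaintext ⊕ ciphertext.
01101011 xor 00110110 = 01011101
01100101 xor 00000101 = 01100000
01111001 xor 11010001 = 10101000
00111101 xor 01010111 = 01101010
00110000 xor 01000101 = 01110101
01111000 xor 11011101 = 10100101
00100000 xor 01100101 = 01000101
01110100 xor 10010110 = 11100010
01101000 xor 01100001 = 00001001
01100101 xor 10111110 = 11011011
00100000 xor 10110001 = 10010001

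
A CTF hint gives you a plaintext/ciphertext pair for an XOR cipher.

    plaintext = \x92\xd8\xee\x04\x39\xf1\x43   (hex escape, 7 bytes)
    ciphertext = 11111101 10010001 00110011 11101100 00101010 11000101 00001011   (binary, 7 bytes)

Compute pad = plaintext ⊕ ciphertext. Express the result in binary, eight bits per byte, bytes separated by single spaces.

Since ciphertext = plaintext ⊕ pad, XORing both sides with plaintext gives pad = plaintext ⊕ ciphertext.
byte 0: 146 ⊕ 253 = 111
byte 1: 216 ⊕ 145 =  73
byte 2: 238 ⊕  51 = 221
byte 3:   4 ⊕ 236 = 232
byte 4:  57 ⊕  42 =  19
byte 5: 241 ⊕ 197 =  52
byte 6:  67 ⊕  11 =  72

01101111 01001001 11011101 11101000 00010011 00110100 01001000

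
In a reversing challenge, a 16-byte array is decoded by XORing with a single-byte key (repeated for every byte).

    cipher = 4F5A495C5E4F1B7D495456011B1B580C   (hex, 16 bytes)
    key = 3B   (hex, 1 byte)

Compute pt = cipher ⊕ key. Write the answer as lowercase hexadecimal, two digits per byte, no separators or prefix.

The 1-byte key repeats, so the effective keystream is 3b 3b 3b 3b 3b 3b 3b 3b 3b 3b 3b 3b 3b 3b 3b 3b.
byte 0: 01001111 ⊕ 00111011 = 01110100
byte 1: 01011010 ⊕ 00111011 = 01100001
byte 2: 01001001 ⊕ 00111011 = 01110010
byte 3: 01011100 ⊕ 00111011 = 01100111
byte 4: 01011110 ⊕ 00111011 = 01100101
byte 5: 01001111 ⊕ 00111011 = 01110100
byte 6: 00011011 ⊕ 00111011 = 00100000
byte 7: 01111101 ⊕ 00111011 = 01000110
byte 8: 01001001 ⊕ 00111011 = 01110010
byte 9: 01010100 ⊕ 00111011 = 01101111
byte 10: 01010110 ⊕ 00111011 = 01101101
byte 11: 00000001 ⊕ 00111011 = 00111010
byte 12: 00011011 ⊕ 00111011 = 00100000
byte 13: 00011011 ⊕ 00111011 = 00100000
byte 14: 01011000 ⊕ 00111011 = 01100011
byte 15: 00001100 ⊕ 00111011 = 00110111

7461726765742046726f6d3a20206337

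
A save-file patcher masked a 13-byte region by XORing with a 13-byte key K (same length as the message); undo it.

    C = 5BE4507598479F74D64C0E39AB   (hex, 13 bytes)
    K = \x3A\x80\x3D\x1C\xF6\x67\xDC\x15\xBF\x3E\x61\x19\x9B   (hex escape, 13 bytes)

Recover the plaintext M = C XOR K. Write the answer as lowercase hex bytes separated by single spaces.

61 64 6d 69 6e 20 43 61 69 72 6f 20 30

5b ⊕ 3a = 61
e4 ⊕ 80 = 64
50 ⊕ 3d = 6d
75 ⊕ 1c = 69
98 ⊕ f6 = 6e
47 ⊕ 67 = 20
9f ⊕ dc = 43
74 ⊕ 15 = 61
d6 ⊕ bf = 69
4c ⊕ 3e = 72
0e ⊕ 61 = 6f
39 ⊕ 19 = 20
ab ⊕ 9b = 30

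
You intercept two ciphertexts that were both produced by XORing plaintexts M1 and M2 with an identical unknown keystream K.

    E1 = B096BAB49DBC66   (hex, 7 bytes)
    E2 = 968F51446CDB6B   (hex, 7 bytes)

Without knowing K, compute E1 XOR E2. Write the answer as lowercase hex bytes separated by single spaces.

26 19 eb f0 f1 67 0d

E1 ⊕ E2 = (M1 ⊕ K) ⊕ (M2 ⊕ K) = M1 ⊕ M2 — the shared key cancels under XOR.
byte 0: 10110000 xor 10010110 = 00100110
byte 1: 10010110 xor 10001111 = 00011001
byte 2: 10111010 xor 01010001 = 11101011
byte 3: 10110100 xor 01000100 = 11110000
byte 4: 10011101 xor 01101100 = 11110001
byte 5: 10111100 xor 11011011 = 01100111
byte 6: 01100110 xor 01101011 = 00001101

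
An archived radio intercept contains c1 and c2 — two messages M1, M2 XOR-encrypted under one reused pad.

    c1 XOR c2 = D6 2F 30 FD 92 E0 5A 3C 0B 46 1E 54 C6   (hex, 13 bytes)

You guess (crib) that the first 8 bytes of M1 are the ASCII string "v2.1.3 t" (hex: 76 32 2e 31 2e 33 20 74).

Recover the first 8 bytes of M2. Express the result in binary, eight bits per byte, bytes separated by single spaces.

10100000 00011101 00011110 11001100 10111100 11010011 01111010 01001000

Since c1 ⊕ c2 = M1 ⊕ M2, XORing with the guessed M1 bytes yields the corresponding M2 bytes: M2 = (c1 ⊕ c2) ⊕ M1.
byte 0: d6 XOR 76 = a0
byte 1: 2f XOR 32 = 1d
byte 2: 30 XOR 2e = 1e
byte 3: fd XOR 31 = cc
byte 4: 92 XOR 2e = bc
byte 5: e0 XOR 33 = d3
byte 6: 5a XOR 20 = 7a
byte 7: 3c XOR 74 = 48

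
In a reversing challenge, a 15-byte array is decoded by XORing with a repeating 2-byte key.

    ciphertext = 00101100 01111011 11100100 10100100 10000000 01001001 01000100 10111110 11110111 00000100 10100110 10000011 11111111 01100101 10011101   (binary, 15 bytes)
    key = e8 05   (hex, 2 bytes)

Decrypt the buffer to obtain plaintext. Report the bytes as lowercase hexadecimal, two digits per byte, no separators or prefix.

c47e0ca1684cacbb1f014e86176075

The 2-byte key repeats, so the effective keystream is e8 05 e8 05 e8 05 e8 05 e8 05 e8 05 e8 05 e8.
byte 0: 2c XOR e8 = c4
byte 1: 7b XOR 05 = 7e
byte 2: e4 XOR e8 = 0c
byte 3: a4 XOR 05 = a1
byte 4: 80 XOR e8 = 68
byte 5: 49 XOR 05 = 4c
byte 6: 44 XOR e8 = ac
byte 7: be XOR 05 = bb
byte 8: f7 XOR e8 = 1f
byte 9: 04 XOR 05 = 01
byte 10: a6 XOR e8 = 4e
byte 11: 83 XOR 05 = 86
byte 12: ff XOR e8 = 17
byte 13: 65 XOR 05 = 60
byte 14: 9d XOR e8 = 75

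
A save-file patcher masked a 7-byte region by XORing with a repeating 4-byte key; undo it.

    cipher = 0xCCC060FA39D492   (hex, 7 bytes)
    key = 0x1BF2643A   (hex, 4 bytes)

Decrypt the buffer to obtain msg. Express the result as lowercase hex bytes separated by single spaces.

The 4-byte key repeats, so the effective keystream is 1b f2 64 3a 1b f2 64.
byte 0: cc ⊕ 1b = d7
byte 1: c0 ⊕ f2 = 32
byte 2: 60 ⊕ 64 = 04
byte 3: fa ⊕ 3a = c0
byte 4: 39 ⊕ 1b = 22
byte 5: d4 ⊕ f2 = 26
byte 6: 92 ⊕ 64 = f6

d7 32 04 c0 22 26 f6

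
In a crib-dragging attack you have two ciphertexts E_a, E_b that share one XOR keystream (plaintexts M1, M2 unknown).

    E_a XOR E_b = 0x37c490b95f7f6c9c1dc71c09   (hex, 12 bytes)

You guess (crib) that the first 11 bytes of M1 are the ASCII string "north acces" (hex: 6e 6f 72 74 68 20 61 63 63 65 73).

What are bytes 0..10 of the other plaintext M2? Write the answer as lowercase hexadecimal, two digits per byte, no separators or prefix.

Since E_a ⊕ E_b = M1 ⊕ M2, XORing with the guessed M1 bytes yields the corresponding M2 bytes: M2 = (E_a ⊕ E_b) ⊕ M1.
00110111 XOR 01101110 = 01011001
11000100 XOR 01101111 = 10101011
10010000 XOR 01110010 = 11100010
10111001 XOR 01110100 = 11001101
01011111 XOR 01101000 = 00110111
01111111 XOR 00100000 = 01011111
01101100 XOR 01100001 = 00001101
10011100 XOR 01100011 = 11111111
00011101 XOR 01100011 = 01111110
11000111 XOR 01100101 = 10100010
00011100 XOR 01110011 = 01101111

59abe2cd375f0dff7ea26f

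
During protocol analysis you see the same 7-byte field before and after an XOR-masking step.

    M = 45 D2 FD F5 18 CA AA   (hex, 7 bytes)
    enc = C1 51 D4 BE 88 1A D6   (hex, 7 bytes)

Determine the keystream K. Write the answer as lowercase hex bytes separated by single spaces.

84 83 29 4b 90 d0 7c

Since enc = M ⊕ K, XORing both sides with M gives K = M ⊕ enc.
01000101 ^ 11000001 = 10000100
11010010 ^ 01010001 = 10000011
11111101 ^ 11010100 = 00101001
11110101 ^ 10111110 = 01001011
00011000 ^ 10001000 = 10010000
11001010 ^ 00011010 = 11010000
10101010 ^ 11010110 = 01111100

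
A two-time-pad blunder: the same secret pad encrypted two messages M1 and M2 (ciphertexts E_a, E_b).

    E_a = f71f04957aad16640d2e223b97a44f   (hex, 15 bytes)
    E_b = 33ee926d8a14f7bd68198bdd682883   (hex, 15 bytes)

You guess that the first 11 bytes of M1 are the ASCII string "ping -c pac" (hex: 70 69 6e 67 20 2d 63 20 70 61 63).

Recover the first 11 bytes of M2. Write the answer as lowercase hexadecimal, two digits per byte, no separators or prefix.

First, E_a ⊕ E_b = (M1 ⊕ K) ⊕ (M2 ⊕ K) = M1 ⊕ M2, so the key drops out. Then M2 = (M1 ⊕ M2) ⊕ M1 over the first 11 bytes.
byte 0: (f7 ^ 33) ^ 70 = c4 ^ 70 = b4
byte 1: (1f ^ ee) ^ 69 = f1 ^ 69 = 98
byte 2: (04 ^ 92) ^ 6e = 96 ^ 6e = f8
byte 3: (95 ^ 6d) ^ 67 = f8 ^ 67 = 9f
byte 4: (7a ^ 8a) ^ 20 = f0 ^ 20 = d0
byte 5: (ad ^ 14) ^ 2d = b9 ^ 2d = 94
byte 6: (16 ^ f7) ^ 63 = e1 ^ 63 = 82
byte 7: (64 ^ bd) ^ 20 = d9 ^ 20 = f9
byte 8: (0d ^ 68) ^ 70 = 65 ^ 70 = 15
byte 9: (2e ^ 19) ^ 61 = 37 ^ 61 = 56
byte 10: (22 ^ 8b) ^ 63 = a9 ^ 63 = ca

b498f89fd09482f91556ca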